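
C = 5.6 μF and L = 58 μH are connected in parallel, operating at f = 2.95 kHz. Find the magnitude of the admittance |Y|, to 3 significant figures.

ω = 2πf = 18540 rad/s
X_L = ωL = 1.08 Ω
X_C = 1/(ωC) = 9.63 Ω
Parallel: admittances add. Y = 1/(jωL) + jωC
Y = (0 − j0.826) S
|Y| = 0.826 S → |Z| = 1/|Y| = 1.21 Ω, ∠Z = −∠Y = 90.0°

826 mS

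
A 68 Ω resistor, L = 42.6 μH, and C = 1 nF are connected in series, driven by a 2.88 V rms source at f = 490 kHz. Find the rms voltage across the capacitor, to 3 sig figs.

4.56 V

ω = 2πf = 3.079e+06 rad/s
X_L = ωL = 131 Ω
X_C = 1/(ωC) = 325 Ω
Net reactance X = X_L − X_C = -194 Ω
Z = 68.0 − j194 Ω
|Z| = √(68.0² + 194²) = 205 Ω
I = V/|Z| = 14.0 mA
V_C = I·|Z_C| = 0.0140 × 325 = 4.56 V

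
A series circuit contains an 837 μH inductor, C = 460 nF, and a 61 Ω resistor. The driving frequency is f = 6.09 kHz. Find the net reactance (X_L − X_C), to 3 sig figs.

-24.8 Ω

ω = 2πf = 38260 rad/s
X_L = ωL = 32.0 Ω
X_C = 1/(ωC) = 56.8 Ω
X = 32.0 − 56.8 = -24.8 Ω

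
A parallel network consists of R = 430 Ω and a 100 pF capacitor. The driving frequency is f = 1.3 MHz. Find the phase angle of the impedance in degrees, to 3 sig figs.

ω = 2πf = 8.168e+06 rad/s
X_C = 1/(ωC) = 1220 Ω
Parallel: admittances add. Y = 1/R + jωC
Y = (0.00233 + j0.000817) S
|Y| = 0.00246 S → |Z| = 1/|Y| = 406 Ω, ∠Z = −∠Y = -19.4°

-19.4°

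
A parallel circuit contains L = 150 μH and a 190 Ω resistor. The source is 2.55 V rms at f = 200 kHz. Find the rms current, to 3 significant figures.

ω = 2πf = 1.257e+06 rad/s
X_L = ωL = 188 Ω
Parallel: admittances add. Y = 1/R + 1/(jωL)
Y = (0.00526 − j0.00531) S
|Y| = 0.00747 S → |Z| = 1/|Y| = 134 Ω, ∠Z = −∠Y = 45.2°
I = V/|Z| = 2.55/134 = 19.1 mA

19.1 mA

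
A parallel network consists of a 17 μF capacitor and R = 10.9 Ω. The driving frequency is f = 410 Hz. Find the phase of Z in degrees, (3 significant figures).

-25.5°

ω = 2πf = 2576 rad/s
X_C = 1/(ωC) = 22.8 Ω
Parallel: admittances add. Y = 1/R + jωC
Y = (0.0917 + j0.0438) S
|Y| = 0.102 S → |Z| = 1/|Y| = 9.84 Ω, ∠Z = −∠Y = -25.5°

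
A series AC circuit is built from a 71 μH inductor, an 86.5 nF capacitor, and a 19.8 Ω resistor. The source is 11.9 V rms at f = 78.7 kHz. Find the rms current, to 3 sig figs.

517 mA

ω = 2πf = 494500 rad/s
X_L = ωL = 35.1 Ω
X_C = 1/(ωC) = 23.4 Ω
Net reactance X = X_L − X_C = 11.7 Ω
Z = 19.8 + j11.7 Ω
|Z| = √(19.8² + 11.7²) = 23.0 Ω
I = V/|Z| = 11.9/23.0 = 517 mA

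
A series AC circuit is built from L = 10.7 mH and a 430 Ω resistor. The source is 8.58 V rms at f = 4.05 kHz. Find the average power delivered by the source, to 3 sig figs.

122 mW

ω = 2πf = 25450 rad/s
X_L = ωL = 272 Ω
Z = 430 + j272 Ω
|Z| = √(430² + 272²) = 509 Ω
∠Z = arctan(272/430) = 32.3°
I = V/|Z| = 16.9 mA
P = VI cos φ = 8.58 × 0.0169 × cos(32.3°) = 122 mW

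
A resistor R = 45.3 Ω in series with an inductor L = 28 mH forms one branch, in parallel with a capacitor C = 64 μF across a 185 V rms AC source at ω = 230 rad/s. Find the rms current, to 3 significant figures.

4.55 A

X_L = ωL = 6.44 Ω
X_C = 1/(ωC) = 67.9 Ω
Branch 1 (R+jX_L): Z₁ = 45.3 + j6.44 Ω, |Z₁| = 45.8 Ω
Branch 2 (−jX_C): Z₂ = −j67.9 Ω
Parallel: Z = Z₁Z₂/(Z₁+Z₂), |Z| = 40.7 Ω, ∠Z = -28.3°
I = V/|Z| = 185/40.7 = 4.55 A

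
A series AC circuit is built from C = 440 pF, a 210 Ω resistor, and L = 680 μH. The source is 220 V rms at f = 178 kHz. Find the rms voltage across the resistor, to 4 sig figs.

35.85 V

ω = 2πf = 1.118e+06 rad/s
X_L = ωL = 760.5 Ω
X_C = 1/(ωC) = 2032 Ω
Net reactance X = X_L − X_C = -1272 Ω
Z = 210.0 − j1272 Ω
|Z| = √(210.0² + 1272²) = 1289 Ω
I = V/|Z| = 170.7 mA
V_R = I·|Z_R| = 0.1707 × 210.0 = 35.85 V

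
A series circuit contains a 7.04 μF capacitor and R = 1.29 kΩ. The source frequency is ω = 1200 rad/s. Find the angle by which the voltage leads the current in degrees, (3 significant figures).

-5.24°

X_C = 1/(ωC) = 118 Ω
Z = 1290 − j118 Ω
|Z| = √(1290² + 118²) = 1300 Ω
∠Z = arctan(-118/1290) = -5.24°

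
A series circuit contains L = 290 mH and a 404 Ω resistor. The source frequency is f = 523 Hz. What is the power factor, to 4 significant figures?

0.3903

ω = 2πf = 3286 rad/s
X_L = ωL = 953.0 Ω
Z = 404.0 + j953.0 Ω
|Z| = √(404.0² + 953.0²) = 1035 Ω
∠Z = arctan(953.0/404.0) = 67.03°
cos φ = cos(67.03°) = 0.3903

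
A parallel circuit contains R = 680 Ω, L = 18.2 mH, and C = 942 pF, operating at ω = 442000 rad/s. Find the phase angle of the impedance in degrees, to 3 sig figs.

-11.2°

X_L = ωL = 8040 Ω
X_C = 1/(ωC) = 2400 Ω
Parallel: admittances add. Y = 1/R + 1/(jωL) + jωC
Y = (0.00147 + j0.000292) S
|Y| = 0.00150 S → |Z| = 1/|Y| = 667 Ω, ∠Z = −∠Y = -11.2°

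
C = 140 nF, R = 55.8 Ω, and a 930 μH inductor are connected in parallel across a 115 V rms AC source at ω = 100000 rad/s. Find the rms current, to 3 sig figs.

X_L = ωL = 93.0 Ω
X_C = 1/(ωC) = 71.4 Ω
Parallel: admittances add. Y = 1/R + 1/(jωL) + jωC
Y = (0.0179 + j0.00325) S
|Y| = 0.0182 S → |Z| = 1/|Y| = 54.9 Ω, ∠Z = −∠Y = -10.3°
I = V/|Z| = 115/54.9 = 2.09 A

2.09 A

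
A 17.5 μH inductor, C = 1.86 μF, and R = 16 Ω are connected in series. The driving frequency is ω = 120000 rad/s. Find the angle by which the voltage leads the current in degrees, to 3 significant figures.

X_L = ωL = 2.10 Ω
X_C = 1/(ωC) = 4.48 Ω
Net reactance X = X_L − X_C = -2.38 Ω
Z = 16.0 − j2.38 Ω
|Z| = √(16.0² + 2.38²) = 16.2 Ω
∠Z = arctan(-2.38/16.0) = -8.46°

-8.46°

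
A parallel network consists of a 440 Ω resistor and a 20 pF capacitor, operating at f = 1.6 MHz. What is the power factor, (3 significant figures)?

ω = 2πf = 1.005e+07 rad/s
X_C = 1/(ωC) = 4970 Ω
Parallel: admittances add. Y = 1/R + jωC
Y = (0.00227 + j0.000201) S
|Y| = 0.00228 S → |Z| = 1/|Y| = 438 Ω, ∠Z = −∠Y = -5.06°
cos φ = cos(-5.06°) = 0.996

0.996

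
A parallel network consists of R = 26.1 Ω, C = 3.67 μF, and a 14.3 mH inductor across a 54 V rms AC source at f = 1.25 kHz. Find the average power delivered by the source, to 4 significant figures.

ω = 2πf = 7854 rad/s
X_L = ωL = 112.3 Ω
X_C = 1/(ωC) = 34.69 Ω
Parallel: admittances add. Y = 1/R + 1/(jωL) + jωC
Y = (0.03831 + j0.01992) S
|Y| = 0.04318 S → |Z| = 1/|Y| = 23.16 Ω, ∠Z = −∠Y = -27.47°
I = V/|Z| = 2.332 A
P = VI cos φ = 54 × 2.332 × cos(-27.47°) = 111.7 W

111.7 W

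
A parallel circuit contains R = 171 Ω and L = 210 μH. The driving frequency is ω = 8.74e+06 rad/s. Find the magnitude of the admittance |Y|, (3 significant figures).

X_L = ωL = 1840 Ω
Parallel: admittances add. Y = 1/R + 1/(jωL)
Y = (0.00585 − j0.000545) S
|Y| = 0.00587 S → |Z| = 1/|Y| = 170 Ω, ∠Z = −∠Y = 5.32°

5.87 mS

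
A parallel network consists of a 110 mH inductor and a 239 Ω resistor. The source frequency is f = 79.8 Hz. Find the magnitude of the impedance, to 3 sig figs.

ω = 2πf = 501.4 rad/s
X_L = ωL = 55.2 Ω
Parallel: admittances add. Y = 1/R + 1/(jωL)
Y = (0.00418 − j0.0181) S
|Y| = 0.0186 S → |Z| = 1/|Y| = 53.7 Ω, ∠Z = −∠Y = 77.0°

53.7 Ω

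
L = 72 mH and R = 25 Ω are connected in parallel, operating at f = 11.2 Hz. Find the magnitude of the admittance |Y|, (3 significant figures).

201 mS

ω = 2πf = 70.37 rad/s
X_L = ωL = 5.07 Ω
Parallel: admittances add. Y = 1/R + 1/(jωL)
Y = (0.0400 − j0.197) S
|Y| = 0.201 S → |Z| = 1/|Y| = 4.97 Ω, ∠Z = −∠Y = 78.5°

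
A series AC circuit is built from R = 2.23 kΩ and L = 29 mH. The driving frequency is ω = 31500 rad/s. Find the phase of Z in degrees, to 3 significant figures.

22.3°

X_L = ωL = 914 Ω
Z = 2230 + j914 Ω
|Z| = √(2230² + 914²) = 2410 Ω
∠Z = arctan(914/2230) = 22.3°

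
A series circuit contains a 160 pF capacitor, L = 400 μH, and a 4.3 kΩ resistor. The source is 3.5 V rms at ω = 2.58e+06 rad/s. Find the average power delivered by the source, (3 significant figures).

2.58 mW

X_L = ωL = 1030 Ω
X_C = 1/(ωC) = 2420 Ω
Net reactance X = X_L − X_C = -1390 Ω
Z = 4300 − j1390 Ω
|Z| = √(4300² + 1390²) = 4520 Ω
∠Z = arctan(-1390/4300) = -17.9°
I = V/|Z| = 774 μA
P = VI cos φ = 3.5 × 0.000774 × cos(-17.9°) = 2.58 mW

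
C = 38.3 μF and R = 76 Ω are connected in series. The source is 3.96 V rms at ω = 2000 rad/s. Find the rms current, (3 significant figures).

X_C = 1/(ωC) = 13.1 Ω
Z = 76.0 − j13.1 Ω
|Z| = √(76.0² + 13.1²) = 77.1 Ω
I = V/|Z| = 3.96/77.1 = 51.4 mA

51.4 mA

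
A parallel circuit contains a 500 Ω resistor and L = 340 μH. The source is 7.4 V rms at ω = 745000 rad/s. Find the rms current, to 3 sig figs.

X_L = ωL = 253 Ω
Parallel: admittances add. Y = 1/R + 1/(jωL)
Y = (0.00200 − j0.00395) S
|Y| = 0.00443 S → |Z| = 1/|Y| = 226 Ω, ∠Z = −∠Y = 63.1°
I = V/|Z| = 7.4/226 = 32.7 mA

32.7 mA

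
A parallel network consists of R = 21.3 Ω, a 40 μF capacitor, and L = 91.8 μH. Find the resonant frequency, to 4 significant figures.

ω₀ = 1/√(LC) = 1/√(9.18e-05 × 4e-05) = 16500 rad/s
f₀ = ω₀/(2π) = 2.626 kHz

2.626 kHz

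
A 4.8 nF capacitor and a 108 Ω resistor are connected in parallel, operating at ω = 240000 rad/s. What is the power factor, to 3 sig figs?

0.992

X_C = 1/(ωC) = 868 Ω
Parallel: admittances add. Y = 1/R + jωC
Y = (0.00926 + j0.00115) S
|Y| = 0.00933 S → |Z| = 1/|Y| = 107 Ω, ∠Z = −∠Y = -7.09°
cos φ = cos(-7.09°) = 0.992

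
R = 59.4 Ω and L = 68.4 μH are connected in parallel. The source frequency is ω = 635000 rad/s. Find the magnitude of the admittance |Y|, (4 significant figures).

X_L = ωL = 43.43 Ω
Parallel: admittances add. Y = 1/R + 1/(jωL)
Y = (0.01684 − j0.02302) S
|Y| = 0.02852 S → |Z| = 1/|Y| = 35.06 Ω, ∠Z = −∠Y = 53.83°

28.52 mS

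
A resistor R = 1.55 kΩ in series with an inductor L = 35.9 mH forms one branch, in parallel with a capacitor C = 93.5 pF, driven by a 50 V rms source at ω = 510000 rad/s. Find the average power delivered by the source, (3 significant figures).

11.5 mW

X_L = ωL = 18300 Ω
X_C = 1/(ωC) = 21000 Ω
Branch 1 (R+jX_L): Z₁ = 1550 + j18300 Ω, |Z₁| = 18400 Ω
Branch 2 (−jX_C): Z₂ = −j21000 Ω
Parallel: Z = Z₁Z₂/(Z₁+Z₂), |Z| = 125000 Ω, ∠Z = 54.9°
I = V/|Z| = 400 μA
P = VI cos φ = 50 × 0.000400 × cos(54.9°) = 11.5 mW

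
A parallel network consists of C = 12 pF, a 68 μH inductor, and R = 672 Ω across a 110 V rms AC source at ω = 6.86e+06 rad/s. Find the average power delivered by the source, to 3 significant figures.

18.0 W

X_L = ωL = 466 Ω
X_C = 1/(ωC) = 12100 Ω
Parallel: admittances add. Y = 1/R + 1/(jωL) + jωC
Y = (0.00149 − j0.00206) S
|Y| = 0.00254 S → |Z| = 1/|Y| = 393 Ω, ∠Z = −∠Y = 54.2°
I = V/|Z| = 280 mA
P = VI cos φ = 110 × 0.280 × cos(54.2°) = 18.0 W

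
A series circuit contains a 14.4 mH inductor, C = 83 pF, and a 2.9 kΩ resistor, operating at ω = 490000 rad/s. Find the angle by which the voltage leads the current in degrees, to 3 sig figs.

-80.6°

X_L = ωL = 7060 Ω
X_C = 1/(ωC) = 24600 Ω
Net reactance X = X_L − X_C = -17500 Ω
Z = 2900 − j17500 Ω
|Z| = √(2900² + 17500²) = 17800 Ω
∠Z = arctan(-17500/2900) = -80.6°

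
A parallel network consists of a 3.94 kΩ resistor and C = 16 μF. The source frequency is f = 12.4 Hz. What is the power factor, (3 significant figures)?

ω = 2πf = 77.91 rad/s
X_C = 1/(ωC) = 802 Ω
Parallel: admittances add. Y = 1/R + jωC
Y = (0.000254 + j0.00125) S
|Y| = 0.00127 S → |Z| = 1/|Y| = 786 Ω, ∠Z = −∠Y = -78.5°
cos φ = cos(-78.5°) = 0.200

0.200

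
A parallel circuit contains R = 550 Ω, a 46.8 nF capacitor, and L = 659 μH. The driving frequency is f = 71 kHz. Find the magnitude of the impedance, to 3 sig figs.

56.9 Ω

ω = 2πf = 446100 rad/s
X_L = ωL = 294 Ω
X_C = 1/(ωC) = 47.9 Ω
Parallel: admittances add. Y = 1/R + 1/(jωL) + jωC
Y = (0.00182 + j0.0175) S
|Y| = 0.0176 S → |Z| = 1/|Y| = 56.9 Ω, ∠Z = −∠Y = -84.1°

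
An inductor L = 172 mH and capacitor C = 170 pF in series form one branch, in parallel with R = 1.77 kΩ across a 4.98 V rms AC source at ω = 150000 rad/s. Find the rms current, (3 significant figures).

2.84 mA

X_L = ωL = 25800 Ω
X_C = 1/(ωC) = 39200 Ω
Branch 1: Z₁ = R = 1770 Ω
Branch 2 (series LC): Z₂ = j(X_L − X_C) = −j13400 Ω
Parallel: Z = Z₁Z₂/(Z₁+Z₂), |Z| = 1750 Ω, ∠Z = -7.52°
I = V/|Z| = 4.98/1750 = 2.84 mA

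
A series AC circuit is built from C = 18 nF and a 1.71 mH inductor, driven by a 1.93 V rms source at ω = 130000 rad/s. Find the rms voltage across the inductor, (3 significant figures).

X_L = ωL = 222 Ω
X_C = 1/(ωC) = 427 Ω
Net reactance X = X_L − X_C = -205 Ω
Z = − j205 Ω
|Z| = √(0² + 205²) = 205 Ω
I = V/|Z| = 9.41 mA
V_L = I·|Z_L| = 0.00941 × 222 = 2.09 V

2.09 V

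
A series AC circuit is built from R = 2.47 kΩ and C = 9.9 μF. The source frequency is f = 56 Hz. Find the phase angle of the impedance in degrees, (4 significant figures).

-6.629°

ω = 2πf = 351.9 rad/s
X_C = 1/(ωC) = 287.1 Ω
Z = 2470 − j287.1 Ω
|Z| = √(2470² + 287.1²) = 2487 Ω
∠Z = arctan(-287.1/2470) = -6.629°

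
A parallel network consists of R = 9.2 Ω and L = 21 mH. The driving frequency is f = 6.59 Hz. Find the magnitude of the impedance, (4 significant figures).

ω = 2πf = 41.41 rad/s
X_L = ωL = 0.8695 Ω
Parallel: admittances add. Y = 1/R + 1/(jωL)
Y = (0.1087 − j1.150) S
|Y| = 1.155 S → |Z| = 1/|Y| = 0.8657 Ω, ∠Z = −∠Y = 84.60°

0.8657 Ω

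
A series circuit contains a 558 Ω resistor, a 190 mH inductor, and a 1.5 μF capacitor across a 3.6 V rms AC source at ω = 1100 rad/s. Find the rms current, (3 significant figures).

X_L = ωL = 209 Ω
X_C = 1/(ωC) = 606 Ω
Net reactance X = X_L − X_C = -397 Ω
Z = 558 − j397 Ω
|Z| = √(558² + 397²) = 685 Ω
I = V/|Z| = 3.6/685 = 5.26 mA

5.26 mA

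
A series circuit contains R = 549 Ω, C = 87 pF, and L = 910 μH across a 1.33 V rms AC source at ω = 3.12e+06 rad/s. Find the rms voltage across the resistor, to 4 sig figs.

X_L = ωL = 2839 Ω
X_C = 1/(ωC) = 3684 Ω
Net reactance X = X_L − X_C = -844.9 Ω
Z = 549.0 − j844.9 Ω
|Z| = √(549.0² + 844.9²) = 1008 Ω
I = V/|Z| = 1.320 mA
V_R = I·|Z_R| = 0.001320 × 549.0 = 0.7247 V

0.7247 V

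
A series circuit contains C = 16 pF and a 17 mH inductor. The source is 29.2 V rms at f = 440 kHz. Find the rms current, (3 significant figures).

ω = 2πf = 2.765e+06 rad/s
X_L = ωL = 47000 Ω
X_C = 1/(ωC) = 22600 Ω
Net reactance X = X_L − X_C = 24400 Ω
Z = j24400 Ω
|Z| = √(0² + 24400²) = 24400 Ω
I = V/|Z| = 29.2/24400 = 1.20 mA

1.20 mA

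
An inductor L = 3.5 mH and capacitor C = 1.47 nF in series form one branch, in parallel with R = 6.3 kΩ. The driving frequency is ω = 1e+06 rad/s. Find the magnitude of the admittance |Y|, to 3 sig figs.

X_L = ωL = 3500 Ω
X_C = 1/(ωC) = 680 Ω
Branch 1: Z₁ = R = 6300 Ω
Branch 2 (series LC): Z₂ = j(X_L − X_C) = j2820 Ω
Parallel: Z = Z₁Z₂/(Z₁+Z₂), |Z| = 2570 Ω, ∠Z = 65.9°
|Y| = 1/|Z| = 389 μS

389 μS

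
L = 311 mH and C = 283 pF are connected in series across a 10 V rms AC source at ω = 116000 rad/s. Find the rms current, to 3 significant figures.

1.78 mA

X_L = ωL = 36100 Ω
X_C = 1/(ωC) = 30500 Ω
Net reactance X = X_L − X_C = 5610 Ω
Z = j5610 Ω
|Z| = √(0² + 5610²) = 5610 Ω
I = V/|Z| = 10/5610 = 1.78 mA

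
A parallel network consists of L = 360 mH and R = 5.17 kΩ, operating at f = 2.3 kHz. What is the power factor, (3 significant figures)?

0.709

ω = 2πf = 14450 rad/s
X_L = ωL = 5200 Ω
Parallel: admittances add. Y = 1/R + 1/(jωL)
Y = (0.000193 − j0.000192) S
|Y| = 0.000273 S → |Z| = 1/|Y| = 3670 Ω, ∠Z = −∠Y = 44.8°
cos φ = cos(44.8°) = 0.709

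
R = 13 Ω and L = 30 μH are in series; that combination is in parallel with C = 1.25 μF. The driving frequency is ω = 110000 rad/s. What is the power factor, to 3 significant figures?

0.519

X_L = ωL = 3.30 Ω
X_C = 1/(ωC) = 7.27 Ω
Branch 1 (R+jX_L): Z₁ = 13.0 + j3.30 Ω, |Z₁| = 13.4 Ω
Branch 2 (−jX_C): Z₂ = −j7.27 Ω
Parallel: Z = Z₁Z₂/(Z₁+Z₂), |Z| = 7.18 Ω, ∠Z = -58.8°
cos φ = cos(-58.8°) = 0.519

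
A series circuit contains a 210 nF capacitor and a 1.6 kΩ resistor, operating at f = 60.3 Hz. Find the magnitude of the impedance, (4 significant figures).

12670 Ω

ω = 2πf = 378.9 rad/s
X_C = 1/(ωC) = 12570 Ω
Z = 1600 − j12570 Ω
|Z| = √(1600² + 12570²) = 12670 Ω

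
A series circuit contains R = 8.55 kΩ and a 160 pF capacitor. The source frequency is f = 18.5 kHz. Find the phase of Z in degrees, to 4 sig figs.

-80.96°

ω = 2πf = 116200 rad/s
X_C = 1/(ωC) = 53770 Ω
Z = 8550 − j53770 Ω
|Z| = √(8550² + 53770²) = 54440 Ω
∠Z = arctan(-53770/8550) = -80.96°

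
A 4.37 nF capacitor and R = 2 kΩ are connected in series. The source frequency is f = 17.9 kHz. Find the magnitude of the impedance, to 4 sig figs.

ω = 2πf = 112500 rad/s
X_C = 1/(ωC) = 2035 Ω
Z = 2000 − j2035 Ω
|Z| = √(2000² + 2035²) = 2853 Ω

2853 Ω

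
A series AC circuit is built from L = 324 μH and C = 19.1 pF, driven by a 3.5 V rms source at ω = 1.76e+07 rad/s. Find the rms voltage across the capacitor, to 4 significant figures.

3.817 V

X_L = ωL = 5702 Ω
X_C = 1/(ωC) = 2975 Ω
Net reactance X = X_L − X_C = 2728 Ω
Z = j2728 Ω
|Z| = √(0² + 2728²) = 2728 Ω
I = V/|Z| = 1.283 mA
V_C = I·|Z_C| = 0.001283 × 2975 = 3.817 V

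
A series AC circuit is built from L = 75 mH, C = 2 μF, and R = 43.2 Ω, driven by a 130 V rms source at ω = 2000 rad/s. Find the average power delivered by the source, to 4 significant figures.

61.53 W

X_L = ωL = 150.0 Ω
X_C = 1/(ωC) = 250.0 Ω
Net reactance X = X_L − X_C = -100.0 Ω
Z = 43.20 − j100.0 Ω
|Z| = √(43.20² + 100.0²) = 108.9 Ω
∠Z = arctan(-100.0/43.20) = -66.64°
I = V/|Z| = 1.193 A
P = VI cos φ = 130 × 1.193 × cos(-66.64°) = 61.53 W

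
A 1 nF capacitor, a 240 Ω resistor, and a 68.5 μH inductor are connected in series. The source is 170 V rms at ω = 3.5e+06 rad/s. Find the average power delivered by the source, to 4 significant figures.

116.2 W

X_L = ωL = 239.8 Ω
X_C = 1/(ωC) = 285.7 Ω
Net reactance X = X_L − X_C = -45.96 Ω
Z = 240.0 − j45.96 Ω
|Z| = √(240.0² + 45.96²) = 244.4 Ω
∠Z = arctan(-45.96/240.0) = -10.84°
I = V/|Z| = 695.7 mA
P = VI cos φ = 170 × 0.6957 × cos(-10.84°) = 116.2 W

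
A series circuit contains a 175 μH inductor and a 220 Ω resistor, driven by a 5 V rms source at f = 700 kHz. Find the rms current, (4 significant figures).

ω = 2πf = 4.398e+06 rad/s
X_L = ωL = 769.7 Ω
Z = 220.0 + j769.7 Ω
|Z| = √(220.0² + 769.7²) = 800.5 Ω
I = V/|Z| = 5/800.5 = 6.246 mA

6.246 mA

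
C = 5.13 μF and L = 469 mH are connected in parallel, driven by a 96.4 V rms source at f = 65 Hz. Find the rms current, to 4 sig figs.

301.3 mA

ω = 2πf = 408.4 rad/s
X_L = ωL = 191.5 Ω
X_C = 1/(ωC) = 477.3 Ω
Parallel: admittances add. Y = 1/(jωL) + jωC
Y = (0 − j0.003126) S
|Y| = 0.003126 S → |Z| = 1/|Y| = 319.9 Ω, ∠Z = −∠Y = 90.00°
I = V/|Z| = 96.4/319.9 = 301.3 mA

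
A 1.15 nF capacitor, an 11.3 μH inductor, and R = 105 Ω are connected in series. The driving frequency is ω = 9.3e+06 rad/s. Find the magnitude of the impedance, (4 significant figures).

105.6 Ω

X_L = ωL = 105.1 Ω
X_C = 1/(ωC) = 93.50 Ω
Net reactance X = X_L − X_C = 11.59 Ω
Z = 105.0 + j11.59 Ω
|Z| = √(105.0² + 11.59²) = 105.6 Ω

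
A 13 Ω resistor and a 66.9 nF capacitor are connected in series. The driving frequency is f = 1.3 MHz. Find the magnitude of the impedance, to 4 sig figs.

13.13 Ω

ω = 2πf = 8.168e+06 rad/s
X_C = 1/(ωC) = 1.830 Ω
Z = 13.00 − j1.830 Ω
|Z| = √(13.00² + 1.830²) = 13.13 Ω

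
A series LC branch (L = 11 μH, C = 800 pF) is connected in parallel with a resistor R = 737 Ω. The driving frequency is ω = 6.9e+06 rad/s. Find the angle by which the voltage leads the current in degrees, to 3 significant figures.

X_L = ωL = 75.9 Ω
X_C = 1/(ωC) = 181 Ω
Branch 1: Z₁ = R = 737 Ω
Branch 2 (series LC): Z₂ = j(X_L − X_C) = −j105 Ω
Parallel: Z = Z₁Z₂/(Z₁+Z₂), |Z| = 104 Ω, ∠Z = -81.9°

-81.9°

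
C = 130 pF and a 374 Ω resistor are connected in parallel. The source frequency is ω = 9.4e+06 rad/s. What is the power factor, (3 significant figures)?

X_C = 1/(ωC) = 818 Ω
Parallel: admittances add. Y = 1/R + jωC
Y = (0.00267 + j0.00122) S
|Y| = 0.00294 S → |Z| = 1/|Y| = 340 Ω, ∠Z = −∠Y = -24.6°
cos φ = cos(-24.6°) = 0.910

0.910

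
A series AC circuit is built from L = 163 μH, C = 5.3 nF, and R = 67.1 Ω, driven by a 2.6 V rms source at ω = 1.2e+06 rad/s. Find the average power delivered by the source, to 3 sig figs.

75.9 mW

X_L = ωL = 196 Ω
X_C = 1/(ωC) = 157 Ω
Net reactance X = X_L − X_C = 38.4 Ω
Z = 67.1 + j38.4 Ω
|Z| = √(67.1² + 38.4²) = 77.3 Ω
∠Z = arctan(38.4/67.1) = 29.8°
I = V/|Z| = 33.6 mA
P = VI cos φ = 2.6 × 0.0336 × cos(29.8°) = 75.9 mW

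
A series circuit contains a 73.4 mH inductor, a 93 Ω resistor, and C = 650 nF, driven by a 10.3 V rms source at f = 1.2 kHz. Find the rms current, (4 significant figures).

28.49 mA

ω = 2πf = 7540 rad/s
X_L = ωL = 553.4 Ω
X_C = 1/(ωC) = 204.0 Ω
Net reactance X = X_L − X_C = 349.4 Ω
Z = 93.00 + j349.4 Ω
|Z| = √(93.00² + 349.4²) = 361.5 Ω
I = V/|Z| = 10.3/361.5 = 28.49 mA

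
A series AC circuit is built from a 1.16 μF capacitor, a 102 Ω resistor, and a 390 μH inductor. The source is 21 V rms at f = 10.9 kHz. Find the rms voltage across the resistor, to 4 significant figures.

ω = 2πf = 68490 rad/s
X_L = ωL = 26.71 Ω
X_C = 1/(ωC) = 12.59 Ω
Net reactance X = X_L − X_C = 14.12 Ω
Z = 102.0 + j14.12 Ω
|Z| = √(102.0² + 14.12²) = 103.0 Ω
I = V/|Z| = 203.9 mA
V_R = I·|Z_R| = 0.2039 × 102.0 = 20.80 V

20.80 V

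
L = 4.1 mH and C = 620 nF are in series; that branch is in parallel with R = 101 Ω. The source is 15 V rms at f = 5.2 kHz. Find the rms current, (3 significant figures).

231 mA

ω = 2πf = 32670 rad/s
X_L = ωL = 134 Ω
X_C = 1/(ωC) = 49.4 Ω
Branch 1: Z₁ = R = 101 Ω
Branch 2 (series LC): Z₂ = j(X_L − X_C) = j84.6 Ω
Parallel: Z = Z₁Z₂/(Z₁+Z₂), |Z| = 64.9 Ω, ∠Z = 50.1°
I = V/|Z| = 15/64.9 = 231 mA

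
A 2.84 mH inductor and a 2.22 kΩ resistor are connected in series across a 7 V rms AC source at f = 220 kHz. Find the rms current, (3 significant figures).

ω = 2πf = 1.382e+06 rad/s
X_L = ωL = 3930 Ω
Z = 2220 + j3930 Ω
|Z| = √(2220² + 3930²) = 4510 Ω
I = V/|Z| = 7/4510 = 1.55 mA

1.55 mA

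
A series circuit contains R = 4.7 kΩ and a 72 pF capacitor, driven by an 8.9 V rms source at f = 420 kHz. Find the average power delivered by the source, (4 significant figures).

ω = 2πf = 2.639e+06 rad/s
X_C = 1/(ωC) = 5263 Ω
Z = 4700 − j5263 Ω
|Z| = √(4700² + 5263²) = 7056 Ω
∠Z = arctan(-5263/4700) = -48.23°
I = V/|Z| = 1.261 mA
P = VI cos φ = 8.9 × 0.001261 × cos(-48.23°) = 7.477 mW

7.477 mW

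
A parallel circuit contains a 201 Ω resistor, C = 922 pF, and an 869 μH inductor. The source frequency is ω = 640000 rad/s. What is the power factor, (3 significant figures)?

X_L = ωL = 556 Ω
X_C = 1/(ωC) = 1690 Ω
Parallel: admittances add. Y = 1/R + 1/(jωL) + jωC
Y = (0.00498 − j0.00121) S
|Y| = 0.00512 S → |Z| = 1/|Y| = 195 Ω, ∠Z = −∠Y = 13.6°
cos φ = cos(13.6°) = 0.972

0.972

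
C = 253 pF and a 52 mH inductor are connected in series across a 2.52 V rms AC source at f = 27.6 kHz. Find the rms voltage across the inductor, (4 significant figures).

1.650 V

ω = 2πf = 173400 rad/s
X_L = ωL = 9018 Ω
X_C = 1/(ωC) = 22790 Ω
Net reactance X = X_L − X_C = -13770 Ω
Z = − j13770 Ω
|Z| = √(0² + 13770²) = 13770 Ω
I = V/|Z| = 182.9 μA
V_L = I·|Z_L| = 0.0001829 × 9018 = 1.650 V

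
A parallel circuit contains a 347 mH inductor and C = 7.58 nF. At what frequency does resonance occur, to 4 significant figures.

ω₀ = 1/√(LC) = 1/√(0.347 × 7.58e-09) = 19500 rad/s
f₀ = ω₀/(2π) = 3.103 kHz

3.103 kHz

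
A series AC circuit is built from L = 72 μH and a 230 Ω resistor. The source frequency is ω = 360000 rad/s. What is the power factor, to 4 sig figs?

X_L = ωL = 25.92 Ω
Z = 230.0 + j25.92 Ω
|Z| = √(230.0² + 25.92²) = 231.5 Ω
∠Z = arctan(25.92/230.0) = 6.430°
cos φ = cos(6.430°) = 0.9937

0.9937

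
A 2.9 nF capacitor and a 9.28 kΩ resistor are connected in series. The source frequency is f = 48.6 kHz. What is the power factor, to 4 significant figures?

ω = 2πf = 305400 rad/s
X_C = 1/(ωC) = 1129 Ω
Z = 9280 − j1129 Ω
|Z| = √(9280² + 1129²) = 9348 Ω
∠Z = arctan(-1129/9280) = -6.938°
cos φ = cos(-6.938°) = 0.9927

0.9927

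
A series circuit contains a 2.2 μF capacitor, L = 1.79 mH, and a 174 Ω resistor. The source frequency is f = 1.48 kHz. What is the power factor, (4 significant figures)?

0.9833

ω = 2πf = 9299 rad/s
X_L = ωL = 16.65 Ω
X_C = 1/(ωC) = 48.88 Ω
Net reactance X = X_L − X_C = -32.24 Ω
Z = 174.0 − j32.24 Ω
|Z| = √(174.0² + 32.24²) = 177.0 Ω
∠Z = arctan(-32.24/174.0) = -10.50°
cos φ = cos(-10.50°) = 0.9833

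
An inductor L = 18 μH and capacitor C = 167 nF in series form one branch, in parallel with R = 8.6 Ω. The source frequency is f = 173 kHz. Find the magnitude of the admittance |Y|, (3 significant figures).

ω = 2πf = 1.087e+06 rad/s
X_L = ωL = 19.6 Ω
X_C = 1/(ωC) = 5.51 Ω
Branch 1: Z₁ = R = 8.60 Ω
Branch 2 (series LC): Z₂ = j(X_L − X_C) = j14.1 Ω
Parallel: Z = Z₁Z₂/(Z₁+Z₂), |Z| = 7.34 Ω, ∠Z = 31.5°
|Y| = 1/|Z| = 136 mS

136 mS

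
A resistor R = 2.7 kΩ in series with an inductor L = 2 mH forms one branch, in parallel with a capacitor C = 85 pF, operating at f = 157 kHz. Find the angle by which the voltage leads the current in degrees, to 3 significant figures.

ω = 2πf = 986500 rad/s
X_L = ωL = 1970 Ω
X_C = 1/(ωC) = 11900 Ω
Branch 1 (R+jX_L): Z₁ = 2700 + j1970 Ω, |Z₁| = 3340 Ω
Branch 2 (−jX_C): Z₂ = −j11900 Ω
Parallel: Z = Z₁Z₂/(Z₁+Z₂), |Z| = 3870 Ω, ∠Z = 21.0°

21.0°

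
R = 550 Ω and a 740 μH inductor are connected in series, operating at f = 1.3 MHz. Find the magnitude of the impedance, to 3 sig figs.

6070 Ω

ω = 2πf = 8.168e+06 rad/s
X_L = ωL = 6040 Ω
Z = 550 + j6040 Ω
|Z| = √(550² + 6040²) = 6070 Ω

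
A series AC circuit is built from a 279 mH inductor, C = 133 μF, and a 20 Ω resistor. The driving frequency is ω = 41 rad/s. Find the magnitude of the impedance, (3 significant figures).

173 Ω

X_L = ωL = 11.4 Ω
X_C = 1/(ωC) = 183 Ω
Net reactance X = X_L − X_C = -172 Ω
Z = 20.0 − j172 Ω
|Z| = √(20.0² + 172²) = 173 Ω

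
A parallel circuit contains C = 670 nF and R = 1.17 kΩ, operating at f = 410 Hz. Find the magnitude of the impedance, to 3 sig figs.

ω = 2πf = 2576 rad/s
X_C = 1/(ωC) = 579 Ω
Parallel: admittances add. Y = 1/R + jωC
Y = (0.000855 + j0.00173) S
|Y| = 0.00193 S → |Z| = 1/|Y| = 519 Ω, ∠Z = −∠Y = -63.7°

519 Ω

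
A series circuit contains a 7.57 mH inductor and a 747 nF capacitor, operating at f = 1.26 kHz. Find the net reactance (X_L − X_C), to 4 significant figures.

-109.2 Ω

ω = 2πf = 7917 rad/s
X_L = ωL = 59.93 Ω
X_C = 1/(ωC) = 169.1 Ω
X = 59.93 − 169.1 = -109.2 Ω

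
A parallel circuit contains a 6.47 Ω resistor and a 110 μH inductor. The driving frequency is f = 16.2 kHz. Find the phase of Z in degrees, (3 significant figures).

ω = 2πf = 101800 rad/s
X_L = ωL = 11.2 Ω
Parallel: admittances add. Y = 1/R + 1/(jωL)
Y = (0.155 − j0.0893) S
|Y| = 0.179 S → |Z| = 1/|Y| = 5.60 Ω, ∠Z = −∠Y = 30.0°

30.0°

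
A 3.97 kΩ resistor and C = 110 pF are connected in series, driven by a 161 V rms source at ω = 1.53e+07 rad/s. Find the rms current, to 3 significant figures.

40.1 mA

X_C = 1/(ωC) = 594 Ω
Z = 3970 − j594 Ω
|Z| = √(3970² + 594²) = 4010 Ω
I = V/|Z| = 161/4010 = 40.1 mA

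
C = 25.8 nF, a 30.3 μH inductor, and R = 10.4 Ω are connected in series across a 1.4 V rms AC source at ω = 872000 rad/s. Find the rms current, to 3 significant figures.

X_L = ωL = 26.4 Ω
X_C = 1/(ωC) = 44.4 Ω
Net reactance X = X_L − X_C = -18.0 Ω
Z = 10.4 − j18.0 Ω
|Z| = √(10.4² + 18.0²) = 20.8 Ω
I = V/|Z| = 1.4/20.8 = 67.3 mA

67.3 mA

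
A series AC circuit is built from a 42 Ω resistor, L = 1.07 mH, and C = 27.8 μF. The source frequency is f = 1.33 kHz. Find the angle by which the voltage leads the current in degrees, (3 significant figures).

6.30°

ω = 2πf = 8357 rad/s
X_L = ωL = 8.94 Ω
X_C = 1/(ωC) = 4.30 Ω
Net reactance X = X_L − X_C = 4.64 Ω
Z = 42.0 + j4.64 Ω
|Z| = √(42.0² + 4.64²) = 42.3 Ω
∠Z = arctan(4.64/42.0) = 6.30°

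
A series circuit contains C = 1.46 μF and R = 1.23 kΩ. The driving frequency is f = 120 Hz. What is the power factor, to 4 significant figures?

0.8044

ω = 2πf = 754.0 rad/s
X_C = 1/(ωC) = 908.4 Ω
Z = 1230 − j908.4 Ω
|Z| = √(1230² + 908.4²) = 1529 Ω
∠Z = arctan(-908.4/1230) = -36.45°
cos φ = cos(-36.45°) = 0.8044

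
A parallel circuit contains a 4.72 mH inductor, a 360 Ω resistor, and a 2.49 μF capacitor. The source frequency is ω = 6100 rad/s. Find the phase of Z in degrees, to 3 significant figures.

X_L = ωL = 28.8 Ω
X_C = 1/(ωC) = 65.8 Ω
Parallel: admittances add. Y = 1/R + 1/(jωL) + jωC
Y = (0.00278 − j0.0195) S
|Y| = 0.0197 S → |Z| = 1/|Y| = 50.7 Ω, ∠Z = −∠Y = 81.9°

81.9°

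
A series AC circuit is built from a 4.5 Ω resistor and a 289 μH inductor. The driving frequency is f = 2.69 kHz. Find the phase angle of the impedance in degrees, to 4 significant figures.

ω = 2πf = 16900 rad/s
X_L = ωL = 4.885 Ω
Z = 4.500 + j4.885 Ω
|Z| = √(4.500² + 4.885²) = 6.641 Ω
∠Z = arctan(4.885/4.500) = 47.35°

47.35°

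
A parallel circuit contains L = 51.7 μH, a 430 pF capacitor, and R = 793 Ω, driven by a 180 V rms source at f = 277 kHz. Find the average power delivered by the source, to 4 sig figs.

ω = 2πf = 1.74e+06 rad/s
X_L = ωL = 89.98 Ω
X_C = 1/(ωC) = 1336 Ω
Parallel: admittances add. Y = 1/R + 1/(jωL) + jωC
Y = (0.001261 − j0.01037) S
|Y| = 0.01044 S → |Z| = 1/|Y| = 95.77 Ω, ∠Z = −∠Y = 83.06°
I = V/|Z| = 1.879 A
P = VI cos φ = 180 × 1.879 × cos(83.06°) = 40.86 W

40.86 W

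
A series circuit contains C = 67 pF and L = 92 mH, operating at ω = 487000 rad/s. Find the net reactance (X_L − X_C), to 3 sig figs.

X_L = ωL = 44800 Ω
X_C = 1/(ωC) = 30600 Ω
X = 44800 − 30600 = 14200 Ω

14200 Ω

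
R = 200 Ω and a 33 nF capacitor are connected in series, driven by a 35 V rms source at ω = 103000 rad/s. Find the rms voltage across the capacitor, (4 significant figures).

28.95 V

X_C = 1/(ωC) = 294.2 Ω
Z = 200.0 − j294.2 Ω
|Z| = √(200.0² + 294.2²) = 355.7 Ω
I = V/|Z| = 98.38 mA
V_C = I·|Z_C| = 0.09838 × 294.2 = 28.95 V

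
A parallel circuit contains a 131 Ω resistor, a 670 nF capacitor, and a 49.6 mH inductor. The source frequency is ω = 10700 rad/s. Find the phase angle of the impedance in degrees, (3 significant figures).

-34.7°

X_L = ωL = 531 Ω
X_C = 1/(ωC) = 139 Ω
Parallel: admittances add. Y = 1/R + 1/(jωL) + jωC
Y = (0.00763 + j0.00528) S
|Y| = 0.00928 S → |Z| = 1/|Y| = 108 Ω, ∠Z = −∠Y = -34.7°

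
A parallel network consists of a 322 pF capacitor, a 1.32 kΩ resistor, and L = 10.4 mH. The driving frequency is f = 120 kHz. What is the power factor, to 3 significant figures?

ω = 2πf = 754000 rad/s
X_L = ωL = 7840 Ω
X_C = 1/(ωC) = 4120 Ω
Parallel: admittances add. Y = 1/R + 1/(jωL) + jωC
Y = (0.000758 + j0.000115) S
|Y| = 0.000766 S → |Z| = 1/|Y| = 1300 Ω, ∠Z = −∠Y = -8.65°
cos φ = cos(-8.65°) = 0.989

0.989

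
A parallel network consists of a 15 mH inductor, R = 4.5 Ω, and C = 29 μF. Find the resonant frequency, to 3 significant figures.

ω₀ = 1/√(LC) = 1/√(0.015 × 2.9e-05) = 1516 rad/s
f₀ = ω₀/(2π) = 241 Hz

241 Hz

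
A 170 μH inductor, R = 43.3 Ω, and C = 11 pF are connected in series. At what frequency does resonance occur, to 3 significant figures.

3.68 MHz

ω₀ = 1/√(LC) = 1/√(0.00017 × 1.1e-11) = 2.312e+07 rad/s
f₀ = ω₀/(2π) = 3.68 MHz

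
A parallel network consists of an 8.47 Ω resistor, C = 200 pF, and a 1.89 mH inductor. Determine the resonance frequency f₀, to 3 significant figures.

259 kHz

ω₀ = 1/√(LC) = 1/√(0.00189 × 2e-10) = 1.627e+06 rad/s
f₀ = ω₀/(2π) = 259 kHz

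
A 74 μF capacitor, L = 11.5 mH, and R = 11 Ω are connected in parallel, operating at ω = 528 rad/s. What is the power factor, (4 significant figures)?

0.5863

X_L = ωL = 6.072 Ω
X_C = 1/(ωC) = 25.59 Ω
Parallel: admittances add. Y = 1/R + 1/(jωL) + jωC
Y = (0.09091 − j0.1256) S
|Y| = 0.1551 S → |Z| = 1/|Y| = 6.449 Ω, ∠Z = −∠Y = 54.11°
cos φ = cos(54.11°) = 0.5863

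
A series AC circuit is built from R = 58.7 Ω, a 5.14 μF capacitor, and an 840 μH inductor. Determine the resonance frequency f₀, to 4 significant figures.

ω₀ = 1/√(LC) = 1/√(0.00084 × 5.14e-06) = 15220 rad/s
f₀ = ω₀/(2π) = 2.422 kHz

2.422 kHz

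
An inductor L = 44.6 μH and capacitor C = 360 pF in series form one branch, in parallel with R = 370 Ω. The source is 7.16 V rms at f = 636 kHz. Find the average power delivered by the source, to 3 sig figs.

ω = 2πf = 3.996e+06 rad/s
X_L = ωL = 178 Ω
X_C = 1/(ωC) = 695 Ω
Branch 1: Z₁ = R = 370 Ω
Branch 2 (series LC): Z₂ = j(X_L − X_C) = −j517 Ω
Parallel: Z = Z₁Z₂/(Z₁+Z₂), |Z| = 301 Ω, ∠Z = -35.6°
I = V/|Z| = 23.8 mA
P = VI cos φ = 7.16 × 0.0238 × cos(-35.6°) = 139 mW

139 mW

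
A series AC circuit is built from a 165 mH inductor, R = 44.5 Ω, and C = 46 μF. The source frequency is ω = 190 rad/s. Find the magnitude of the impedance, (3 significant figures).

X_L = ωL = 31.4 Ω
X_C = 1/(ωC) = 114 Ω
Net reactance X = X_L − X_C = -83.1 Ω
Z = 44.5 − j83.1 Ω
|Z| = √(44.5² + 83.1²) = 94.2 Ω

94.2 Ω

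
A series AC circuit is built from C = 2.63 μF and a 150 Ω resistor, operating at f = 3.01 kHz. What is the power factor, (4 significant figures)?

ω = 2πf = 18910 rad/s
X_C = 1/(ωC) = 20.10 Ω
Z = 150.0 − j20.10 Ω
|Z| = √(150.0² + 20.10²) = 151.3 Ω
∠Z = arctan(-20.10/150.0) = -7.634°
cos φ = cos(-7.634°) = 0.9911

0.9911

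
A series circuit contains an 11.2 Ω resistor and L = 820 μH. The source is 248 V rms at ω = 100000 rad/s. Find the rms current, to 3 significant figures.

X_L = ωL = 82.0 Ω
Z = 11.2 + j82.0 Ω
|Z| = √(11.2² + 82.0²) = 82.8 Ω
I = V/|Z| = 248/82.8 = 3.00 A

3.00 A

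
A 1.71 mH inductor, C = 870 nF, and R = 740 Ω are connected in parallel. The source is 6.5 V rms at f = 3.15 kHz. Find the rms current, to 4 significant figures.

80.61 mA

ω = 2πf = 19790 rad/s
X_L = ωL = 33.84 Ω
X_C = 1/(ωC) = 58.08 Ω
Parallel: admittances add. Y = 1/R + 1/(jωL) + jωC
Y = (0.001351 − j0.01233) S
|Y| = 0.01240 S → |Z| = 1/|Y| = 80.63 Ω, ∠Z = −∠Y = 83.74°
I = V/|Z| = 6.5/80.63 = 80.61 mA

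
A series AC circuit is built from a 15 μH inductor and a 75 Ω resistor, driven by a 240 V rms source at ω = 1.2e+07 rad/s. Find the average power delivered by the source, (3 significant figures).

114 W

X_L = ωL = 180 Ω
Z = 75.0 + j180 Ω
|Z| = √(75.0² + 180²) = 195 Ω
∠Z = arctan(180/75.0) = 67.4°
I = V/|Z| = 1.23 A
P = VI cos φ = 240 × 1.23 × cos(67.4°) = 114 W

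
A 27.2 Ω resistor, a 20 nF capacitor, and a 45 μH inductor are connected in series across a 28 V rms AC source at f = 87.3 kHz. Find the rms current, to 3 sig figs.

ω = 2πf = 548500 rad/s
X_L = ωL = 24.7 Ω
X_C = 1/(ωC) = 91.2 Ω
Net reactance X = X_L − X_C = -66.5 Ω
Z = 27.2 − j66.5 Ω
|Z| = √(27.2² + 66.5²) = 71.8 Ω
I = V/|Z| = 28/71.8 = 390 mA

390 mA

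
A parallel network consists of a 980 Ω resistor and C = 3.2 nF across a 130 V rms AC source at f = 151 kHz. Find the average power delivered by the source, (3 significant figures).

17.2 W

ω = 2πf = 948800 rad/s
X_C = 1/(ωC) = 329 Ω
Parallel: admittances add. Y = 1/R + jωC
Y = (0.00102 + j0.00304) S
|Y| = 0.00320 S → |Z| = 1/|Y| = 312 Ω, ∠Z = −∠Y = -71.4°
I = V/|Z| = 416 mA
P = VI cos φ = 130 × 0.416 × cos(-71.4°) = 17.2 W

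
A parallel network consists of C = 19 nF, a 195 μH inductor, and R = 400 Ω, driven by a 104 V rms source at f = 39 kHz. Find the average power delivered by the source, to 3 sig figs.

27.0 W

ω = 2πf = 245000 rad/s
X_L = ωL = 47.8 Ω
X_C = 1/(ωC) = 215 Ω
Parallel: admittances add. Y = 1/R + 1/(jωL) + jωC
Y = (0.00250 − j0.0163) S
|Y| = 0.0165 S → |Z| = 1/|Y| = 60.7 Ω, ∠Z = −∠Y = 81.3°
I = V/|Z| = 1.71 A
P = VI cos φ = 104 × 1.71 × cos(81.3°) = 27.0 W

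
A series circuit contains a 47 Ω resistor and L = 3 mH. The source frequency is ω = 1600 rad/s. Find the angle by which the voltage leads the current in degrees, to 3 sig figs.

X_L = ωL = 4.80 Ω
Z = 47.0 + j4.80 Ω
|Z| = √(47.0² + 4.80²) = 47.2 Ω
∠Z = arctan(4.80/47.0) = 5.83°

5.83°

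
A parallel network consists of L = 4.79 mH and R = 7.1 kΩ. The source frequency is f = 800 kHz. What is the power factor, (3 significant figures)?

0.959

ω = 2πf = 5.027e+06 rad/s
X_L = ωL = 24100 Ω
Parallel: admittances add. Y = 1/R + 1/(jωL)
Y = (0.000141 − j4.15e-05) S
|Y| = 0.000147 S → |Z| = 1/|Y| = 6810 Ω, ∠Z = −∠Y = 16.4°
cos φ = cos(16.4°) = 0.959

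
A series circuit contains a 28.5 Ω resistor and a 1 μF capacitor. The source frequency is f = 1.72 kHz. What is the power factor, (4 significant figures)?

ω = 2πf = 10810 rad/s
X_C = 1/(ωC) = 92.53 Ω
Z = 28.50 − j92.53 Ω
|Z| = √(28.50² + 92.53²) = 96.82 Ω
∠Z = arctan(-92.53/28.50) = -72.88°
cos φ = cos(-72.88°) = 0.2944

0.2944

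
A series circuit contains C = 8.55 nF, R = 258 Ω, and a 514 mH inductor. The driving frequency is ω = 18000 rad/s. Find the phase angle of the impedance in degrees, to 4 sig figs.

X_L = ωL = 9252 Ω
X_C = 1/(ωC) = 6498 Ω
Net reactance X = X_L − X_C = 2754 Ω
Z = 258.0 + j2754 Ω
|Z| = √(258.0² + 2754²) = 2766 Ω
∠Z = arctan(2754/258.0) = 84.65°

84.65°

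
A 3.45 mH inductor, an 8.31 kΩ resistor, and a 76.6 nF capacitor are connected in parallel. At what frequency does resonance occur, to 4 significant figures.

ω₀ = 1/√(LC) = 1/√(0.00345 × 7.66e-08) = 61510 rad/s
f₀ = ω₀/(2π) = 9.790 kHz

9.790 kHz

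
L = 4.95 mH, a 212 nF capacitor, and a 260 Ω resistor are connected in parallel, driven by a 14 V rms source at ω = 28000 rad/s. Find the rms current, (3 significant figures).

X_L = ωL = 139 Ω
X_C = 1/(ωC) = 168 Ω
Parallel: admittances add. Y = 1/R + 1/(jωL) + jωC
Y = (0.00385 − j0.00128) S
|Y| = 0.00405 S → |Z| = 1/|Y| = 247 Ω, ∠Z = −∠Y = 18.4°
I = V/|Z| = 14/247 = 56.7 mA

56.7 mA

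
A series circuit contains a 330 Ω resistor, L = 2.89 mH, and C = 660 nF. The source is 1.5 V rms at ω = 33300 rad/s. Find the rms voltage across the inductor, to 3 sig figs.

X_L = ωL = 96.2 Ω
X_C = 1/(ωC) = 45.5 Ω
Net reactance X = X_L − X_C = 50.7 Ω
Z = 330 + j50.7 Ω
|Z| = √(330² + 50.7²) = 334 Ω
I = V/|Z| = 4.49 mA
V_L = I·|Z_L| = 0.00449 × 96.2 = 0.432 V

0.432 V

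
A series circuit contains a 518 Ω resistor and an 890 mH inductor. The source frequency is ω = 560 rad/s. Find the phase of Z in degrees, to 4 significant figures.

43.90°

X_L = ωL = 498.4 Ω
Z = 518.0 + j498.4 Ω
|Z| = √(518.0² + 498.4²) = 718.8 Ω
∠Z = arctan(498.4/518.0) = 43.90°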